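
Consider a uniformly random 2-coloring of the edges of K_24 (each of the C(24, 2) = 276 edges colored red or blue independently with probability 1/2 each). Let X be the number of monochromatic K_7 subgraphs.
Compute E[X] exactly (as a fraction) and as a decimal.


Let X = Σ_S X_S over the C(24, 7) = 346104 subsets S of size 7, where X_S = 1 if the K_7 on S is monochromatic.
For a fixed S, the K_7 on S has C(7, 2) = 21 edges. P[all 21 edges red] = (1/2)^21, and likewise for blue, so P[monochromatic] = 2·(1/2)^21 = 2^{1 − 21} = 1/1048576.
Summing: E[X] = C(24, 7) · 2^{1 − 21} = 346104 · 1/1048576 = 43263/131072.
Numerically: E[X] ≈ 0.330070.

E[X] = C(24,7)·2^(1−C(7,2)) = 43263/131072 ≈ 0.330070.


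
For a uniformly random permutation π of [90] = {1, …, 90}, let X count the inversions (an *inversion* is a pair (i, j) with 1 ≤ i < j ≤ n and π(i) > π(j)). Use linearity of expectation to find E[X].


Write X = Σ X_I over the C(90, 2) = 4005 pairs i < j, with X_I the indicator of one inversion.
There are 4005 indicators.
For each fixed pair i < j, the values π(i) and π(j) are two distinct elements of {1, …, 90} in uniformly random order; by symmetry P[π(i) > π(j)] = 1/2.
By linearity: E[X] = 4005 · (1/2) = C(90, 2) · (1/2) = 4005/2 = 4005/2 ≈ 2002.50000.

E[X] = 4005/2 = 2002.50000.


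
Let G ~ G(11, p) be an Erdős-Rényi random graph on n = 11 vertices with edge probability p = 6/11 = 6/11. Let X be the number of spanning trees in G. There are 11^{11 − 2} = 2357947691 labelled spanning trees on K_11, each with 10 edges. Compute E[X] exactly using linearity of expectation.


K_11 has 11^{11 − 2} = 2357947691 labelled spanning trees.
For each such spanning tree H, let X_H = 1 if all 10 edges of H are present in G. Then P[X_H = 1] = p^{10} = (6/11)^{10} = 60466176/25937424601.
Summing the indicators: E[X] = Σ_H E[X_H] = 2357947691 · p^{10} = 2357947691 · 60466176/25937424601 = 60466176/11.
Numerically: E[X] ≈ 5.4969e+06.

E[X] = 2357947691 · (6/11)^{10} = 60466176/11 ≈ 5.4969e+06.


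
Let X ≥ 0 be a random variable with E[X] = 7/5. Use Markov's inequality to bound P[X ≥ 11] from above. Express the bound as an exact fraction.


μ = E[X] = 7/5, a = 11.
Markov: P[X ≥ 11] ≤ μ/a = (7/5)/11 = 7/55.
Numerically: ≈ 0.1273.
(Since a = 11 > μ = 1.4000, the bound 7/55 is < 1 and informative.)

P[X ≥ 11] ≤ 7/55 ≈ 0.1273.


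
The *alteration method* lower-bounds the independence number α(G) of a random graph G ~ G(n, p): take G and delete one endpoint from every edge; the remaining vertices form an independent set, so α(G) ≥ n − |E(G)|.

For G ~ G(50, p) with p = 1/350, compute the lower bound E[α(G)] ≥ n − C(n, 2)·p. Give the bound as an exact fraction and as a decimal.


E[|E(G)|] = C(50, 2)·p = 1225 · (1/350) = 7/2.
E[α(G)] ≥ n − E[|E(G)|] = 50 − 7/2 = 93/2.
Numerically: ≈ 46.5000.
(This is only a lower bound; the true E[α(G)] may be larger.)

E[α(G)] ≥ 93/2 ≈ 46.5000.


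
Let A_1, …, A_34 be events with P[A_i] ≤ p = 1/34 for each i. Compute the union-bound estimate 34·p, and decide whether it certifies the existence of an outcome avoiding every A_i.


Union bound: P[∪_{i=1}^{34} A_i] ≤ Σ_i P[A_i] ≤ 34·p = 34·(1/34) = 1.
Numerically: 1 ≈ 1.00000.
Is 1 < 1? NO.
Since the bound 1 is ≥ 1, the union bound is uninformative here; it does NOT by itself certify existence.

34·p = 1 ≈ 1.00000; existence NOT certified by the union bound.


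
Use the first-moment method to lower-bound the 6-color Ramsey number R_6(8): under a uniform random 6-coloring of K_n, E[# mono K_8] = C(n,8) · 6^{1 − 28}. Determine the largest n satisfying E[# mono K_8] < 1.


We need C(n, 8) · 6^{1 − 28} < 1, i.e. C(n, 8) < 6^{28 − 1} = 1023490369077469249536.
Check values of n near the boundary:
  n = 1590: C(1590, 8) = 995397314198933813310; 995397314198933813310 < 1023490369077469249536? YES
  n = 1591: C(1591, 8) = 1000427749141189953870; 1000427749141189953870 < 1023490369077469249536? YES
  n = 1592: C(1592, 8) = 1005480414540892933435; 1005480414540892933435 < 1023490369077469249536? YES
  n = 1593: C(1593, 8) = 1010555394551193970323; 1010555394551193970323 < 1023490369077469249536? YES
  n = 1594: C(1594, 8) = 1015652773590544255167; 1015652773590544255167 < 1023490369077469249536? YES
  n = 1595: C(1595, 8) = 1020772636343363633895; 1020772636343363633895 < 1023490369077469249536? YES
  n = 1596: C(1596, 8) = 1025915067760710553965; 1025915067760710553965 < 1023490369077469249536? NO
  n = 1597: C(1597, 8) = 1031080153060953275445; 1031080153060953275445 < 1023490369077469249536? NO
  n = 1598: C(1598, 8) = 1036267977730442348529; 1036267977730442348529 < 1023490369077469249536? NO
The largest n with C(n, 8) < 1023490369077469249536 is n = 1595 (where E[X] = 113419181815929292655/113721152119718805504 ≈ 0.997345). Hence R_6(8) > 1595, i.e. R_6(8) ≥ 1596.

Largest n = 1595; hence R_6(8) > 1595.


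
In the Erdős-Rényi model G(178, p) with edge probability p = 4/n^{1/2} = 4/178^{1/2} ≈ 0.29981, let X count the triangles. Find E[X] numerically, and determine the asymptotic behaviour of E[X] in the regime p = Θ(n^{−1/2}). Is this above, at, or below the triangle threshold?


Number of potential triangles: C(178, 3) = 924176.
Each occurs with probability p³ ≈ (0.29981)³ ≈ 2.6949454e-02.
By linearity: E[X] = C(178, 3)·p³ ≈ 924176 · 2.6949454e-02 ≈ 24906.03859.
Since α = 1/2 < 1, p = c/n^{1/2} ≫ 1/n is above the triangle threshold p ~ 1/n. Asymptotically E[X] ~ (c³/6)·n^{3(1−α)} = (4³/6)·n^{1.5} → ∞; triangles are abundant w.h.p.

E[X] ≈ 24906.03859; in regime p = Θ(1/n^{1/2}) E[X] diverges (above the triangle threshold p ~ 1/n).


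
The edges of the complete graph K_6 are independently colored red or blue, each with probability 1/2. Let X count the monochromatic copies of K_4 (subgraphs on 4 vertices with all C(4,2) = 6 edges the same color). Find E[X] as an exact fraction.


Let X = Σ_S X_S over the C(6, 4) = 15 subsets S of size 4, where X_S = 1 if the K_4 on S is monochromatic.
For a fixed S, the K_4 on S has C(4, 2) = 6 edges. P[all 6 edges red] = (1/2)^6, and likewise for blue, so P[monochromatic] = 2·(1/2)^6 = 2^{1 − 6} = 1/32.
By linearity: E[X] = C(6, 4) · 2^{1 − 6} = 15 · 1/32 = 15/32.
Numerically: E[X] ≈ 0.469.

E[X] = C(6,4)·2^(1−C(4,2)) = 15/32 ≈ 0.469.


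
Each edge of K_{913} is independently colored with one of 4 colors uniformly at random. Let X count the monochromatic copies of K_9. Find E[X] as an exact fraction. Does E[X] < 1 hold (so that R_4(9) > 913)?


E[X] = C(913, 9) · 4^{1 − 36} = 1167605542753639808390 · 4^{−35} = 1167605542753639808390/1180591620717411303424.
As a reduced fraction: E[X] = 583802771376819904195/590295810358705651712 ≈ 0.989.
Is E[X] < 1? YES.
Since E[X] < 1, there exists a 4-coloring of K_{913} with no monochromatic K_9; hence R_4(9) > 913.

E[X] = 583802771376819904195/590295810358705651712 ≈ 0.989; E[X] < 1, so R_4(9) > 913.


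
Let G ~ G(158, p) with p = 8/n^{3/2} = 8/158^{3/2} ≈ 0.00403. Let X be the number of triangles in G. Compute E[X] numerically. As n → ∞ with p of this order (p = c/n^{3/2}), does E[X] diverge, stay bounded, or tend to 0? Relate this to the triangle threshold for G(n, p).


Number of potential triangles: C(158, 3) = 644956.
Each occurs with probability p³ ≈ (0.00403)³ ≈ 6.53602e-08.
By linearity: E[X] = C(158, 3)·p³ ≈ 644956 · 6.53602e-08 ≈ 0.042.
Since α = 3/2 > 1, p = c/n^{3/2} = o(1/n) is below the triangle threshold p ~ 1/n. Asymptotically E[X] ~ (c³/6)·n^{3(1−α)} = (8³/6)·n^{-1.5} → 0, so by Markov's inequality G has no triangles w.h.p.

E[X] ≈ 0.042; in regime p = Θ(1/n^{3/2}) E[X] tends to 0 (below the triangle threshold p ~ 1/n).


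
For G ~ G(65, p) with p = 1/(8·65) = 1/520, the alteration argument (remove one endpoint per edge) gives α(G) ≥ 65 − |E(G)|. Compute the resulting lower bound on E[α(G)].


E[|E(G)|] = C(65, 2)·p = 2080 · (1/520) = 4.
E[α(G)] ≥ n − E[|E(G)|] = 65 − 4 = 61.
Numerically: ≈ 61.0000.
(This is only a lower bound; the true E[α(G)] may be larger.)

E[α(G)] ≥ 61 ≈ 61.0000.


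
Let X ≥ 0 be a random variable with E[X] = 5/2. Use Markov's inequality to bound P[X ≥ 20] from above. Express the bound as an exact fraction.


μ = E[X] = 5/2, a = 20.
Markov: P[X ≥ 20] ≤ μ/a = (5/2)/20 = 1/8.
Numerically: ≈ 0.125.
(Since a = 20 > μ = 2.500, the bound 1/8 is < 1 and informative.)

P[X ≥ 20] ≤ 1/8 ≈ 0.125.


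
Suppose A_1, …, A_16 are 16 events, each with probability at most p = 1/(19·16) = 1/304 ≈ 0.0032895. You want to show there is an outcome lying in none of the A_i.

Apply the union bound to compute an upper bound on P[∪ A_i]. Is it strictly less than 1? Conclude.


Union bound: P[∪_{i=1}^{16} A_i] ≤ Σ_i P[A_i] ≤ 16·p = 16·(1/304) = 1/19.
Numerically: 1/19 ≈ 0.0526316.
Is 1/19 < 1? YES.
Since P[∪ A_i] ≤ 1/19 < 1, the complement has P[∩ A_i^c] ≥ 1 − 1/19 = 18/19 > 0, so some outcome avoids every A_i.

16·p = 1/19 ≈ 0.0526316; existence CERTIFIED by the union bound.


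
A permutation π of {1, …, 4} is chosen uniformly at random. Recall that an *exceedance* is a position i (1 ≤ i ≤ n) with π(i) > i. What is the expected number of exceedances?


Write X = Σ_{i=1}^{4} X_i, where X_i = 1_{π(i) > i}.
For each fixed i, π(i) is uniform over {1, …, 4} (marginal of a uniform permutation), so P[π(i) > i] = (n − i)/n. Summing: Σ_{i=1}^{4} (n − i)/n = (0 + 1 + … + 3)/4 = 4(4 − 1)/(2·4) = (4 − 1)/2.
Hence E[X] = Σ_{i=1}^{4} (4 − i)/4 = 3/2 ≈ 1.500.

E[X] = 3/2 = 1.500.


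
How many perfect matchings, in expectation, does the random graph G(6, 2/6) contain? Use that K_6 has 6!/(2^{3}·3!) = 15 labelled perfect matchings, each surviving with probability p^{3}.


K_6 has 6!/(2^{3}·3!) = 15 labelled perfect matchings.
For each such perfect matching H, let X_H = 1 if all 3 edges of H are present in G. Then P[X_H = 1] = p^{3} = (1/3)^{3} = 1/27.
By linearity: E[X] = Σ_H E[X_H] = 15 · p^{3} = 15 · 1/27 = 5/9.
Numerically: E[X] ≈ 0.556.

E[X] = 15 · (1/3)^{3} = 5/9 ≈ 0.556.


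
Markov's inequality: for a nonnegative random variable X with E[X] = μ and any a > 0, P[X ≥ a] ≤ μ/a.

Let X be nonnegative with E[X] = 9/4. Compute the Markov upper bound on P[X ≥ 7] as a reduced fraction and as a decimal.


μ = E[X] = 9/4, a = 7.
Markov: P[X ≥ 7] ≤ μ/a = (9/4)/7 = 9/28.
Numerically: ≈ 0.3214.
(Since a = 7 > μ = 2.2500, the bound 9/28 is < 1 and informative.)

P[X ≥ 7] ≤ 9/28 ≈ 0.3214.


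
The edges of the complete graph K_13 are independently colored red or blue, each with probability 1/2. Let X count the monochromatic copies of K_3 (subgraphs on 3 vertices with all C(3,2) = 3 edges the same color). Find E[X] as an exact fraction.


Let X = Σ_S X_S over the C(13, 3) = 286 subsets S of size 3, where X_S = 1 if the K_3 on S is monochromatic.
For a fixed S, the K_3 on S has C(3, 2) = 3 edges. P[all 3 edges red] = (1/2)^3, and likewise for blue, so P[monochromatic] = 2·(1/2)^3 = 2^{1 − 3} = 1/4.
By linearity of expectation: E[X] = C(13, 3) · 2^{1 − 3} = 286 · 1/4 = 143/2.
Numerically: E[X] ≈ 71.500.

E[X] = C(13,3)·2^(1−C(3,2)) = 143/2 ≈ 71.500.


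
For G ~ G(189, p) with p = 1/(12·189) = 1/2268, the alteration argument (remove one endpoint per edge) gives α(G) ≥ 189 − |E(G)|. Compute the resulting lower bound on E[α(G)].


E[|E(G)|] = C(189, 2)·p = 17766 · (1/2268) = 47/6.
E[α(G)] ≥ n − E[|E(G)|] = 189 − 47/6 = 1087/6.
Numerically: ≈ 181.167.
(This is only a lower bound; the true E[α(G)] may be larger.)

E[α(G)] ≥ 1087/6 ≈ 181.167.


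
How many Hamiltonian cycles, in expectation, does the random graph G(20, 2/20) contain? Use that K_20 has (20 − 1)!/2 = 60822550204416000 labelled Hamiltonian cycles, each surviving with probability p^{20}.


K_20 has (20 − 1)!/2 = 60822550204416000 labelled Hamiltonian cycles.
For each such Hamiltonian cycle H, let X_H = 1 if all 20 edges of H are present in G. Then P[X_H = 1] = p^{20} = (1/10)^{20} = 1/100000000000000000000.
By linearity: E[X] = Σ_H E[X_H] = 60822550204416000 · p^{20} = 60822550204416000 · 1/100000000000000000000 = 14849255421/24414062500000.
Numerically: E[X] ≈ 0.0006082.

E[X] = 60822550204416000 · (1/10)^{20} = 14849255421/24414062500000 ≈ 0.0006082.


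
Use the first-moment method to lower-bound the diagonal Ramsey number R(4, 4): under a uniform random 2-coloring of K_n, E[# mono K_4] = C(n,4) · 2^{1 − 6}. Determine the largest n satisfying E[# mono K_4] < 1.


We need C(n, 4) · 2^{1 − 6} < 1, i.e. C(n, 4) < 2^{6 − 1} = 32.
Check values of n near the boundary:
  n = 4: C(4, 4) = 1; 1 < 32? YES
  n = 5: C(5, 4) = 5; 5 < 32? YES
  n = 6: C(6, 4) = 15; 15 < 32? YES
  n = 7: C(7, 4) = 35; 35 < 32? NO
The largest n with C(n, 4) < 32 is n = 6 (where E[X] = 15/32 ≈ 0.46875). Hence R(4, 4) > 6, i.e. R(4, 4) ≥ 7.

Largest n = 6; hence R(4, 4) > 6.


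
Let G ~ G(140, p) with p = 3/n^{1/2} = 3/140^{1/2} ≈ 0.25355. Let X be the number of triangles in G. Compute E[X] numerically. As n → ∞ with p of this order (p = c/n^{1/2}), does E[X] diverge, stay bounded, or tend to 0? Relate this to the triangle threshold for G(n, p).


Number of potential triangles: C(140, 3) = 447580.
Each occurs with probability p³ ≈ (0.25355)³ ≈ 1.6299403e-02.
By linearity: E[X] = C(140, 3)·p³ ≈ 447580 · 1.6299403e-02 ≈ 7295.28701.
Since α = 1/2 < 1, p = c/n^{1/2} ≫ 1/n is above the triangle threshold p ~ 1/n. Asymptotically E[X] ~ (c³/6)·n^{3(1−α)} = (3³/6)·n^{1.5} → ∞; triangles are abundant w.h.p.

E[X] ≈ 7295.28701; in regime p = Θ(1/n^{1/2}) E[X] diverges (above the triangle threshold p ~ 1/n).


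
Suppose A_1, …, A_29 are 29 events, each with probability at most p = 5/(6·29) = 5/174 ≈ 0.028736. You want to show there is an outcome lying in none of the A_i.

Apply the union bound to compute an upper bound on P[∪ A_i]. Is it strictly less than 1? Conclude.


Union bound: P[∪_{i=1}^{29} A_i] ≤ Σ_i P[A_i] ≤ 29·p = 29·(5/174) = 5/6.
Numerically: 5/6 ≈ 0.833333.
Is 5/6 < 1? YES.
Since P[∪ A_i] ≤ 5/6 < 1, the complement has P[∩ A_i^c] ≥ 1 − 5/6 = 1/6 > 0, so some outcome avoids every A_i.

29·p = 5/6 ≈ 0.833333; existence CERTIFIED by the union bound.


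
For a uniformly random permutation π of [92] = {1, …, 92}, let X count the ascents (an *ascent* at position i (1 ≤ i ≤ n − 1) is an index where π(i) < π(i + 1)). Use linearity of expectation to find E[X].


Write X = Σ X_I over i = 1, …, 91, with X_I the indicator of one ascent.
There are 91 indicators.
For each fixed i, the pair (π(i), π(i+1)) is a uniformly random ordered pair of distinct values from {1, …, 92}; by symmetry P[π(i) < π(i+1)] = 1/2.
By linearity: E[X] = 91 · (1/2) = (92 − 1) · (1/2) = 91/2 ≈ 45.5000.

E[X] = 91/2 = 45.5000.


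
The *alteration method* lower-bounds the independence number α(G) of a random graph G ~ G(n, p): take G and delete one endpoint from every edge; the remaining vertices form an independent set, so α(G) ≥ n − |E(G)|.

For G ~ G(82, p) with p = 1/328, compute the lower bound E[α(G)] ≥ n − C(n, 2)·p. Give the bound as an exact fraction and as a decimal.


E[|E(G)|] = C(82, 2)·p = 3321 · (1/328) = 81/8.
E[α(G)] ≥ n − E[|E(G)|] = 82 − 81/8 = 575/8.
Numerically: ≈ 71.8750.
(This is only a lower bound; the true E[α(G)] may be larger.)

E[α(G)] ≥ 575/8 ≈ 71.8750.


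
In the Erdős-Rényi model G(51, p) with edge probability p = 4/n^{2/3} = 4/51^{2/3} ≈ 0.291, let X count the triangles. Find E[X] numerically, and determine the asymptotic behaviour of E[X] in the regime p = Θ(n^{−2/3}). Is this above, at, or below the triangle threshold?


Number of potential triangles: C(51, 3) = 20825.
Each occurs with probability p³ ≈ (0.291)³ ≈ 2.46059e-02.
By linearity: E[X] = C(51, 3)·p³ ≈ 20825 · 2.46059e-02 ≈ 512.418.
Since α = 2/3 < 1, p = c/n^{2/3} ≫ 1/n is above the triangle threshold p ~ 1/n. Asymptotically E[X] ~ (c³/6)·n^{3(1−α)} = (4³/6)·n^{1} → ∞; triangles are abundant w.h.p.

E[X] ≈ 512.418; in regime p = Θ(1/n^{2/3}) E[X] diverges (above the triangle threshold p ~ 1/n).


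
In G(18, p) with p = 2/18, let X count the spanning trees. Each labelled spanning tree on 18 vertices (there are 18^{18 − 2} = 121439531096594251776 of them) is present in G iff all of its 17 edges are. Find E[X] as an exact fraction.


K_18 has 18^{18 − 2} = 121439531096594251776 labelled spanning trees.
For each such spanning tree H, let X_H = 1 if all 17 edges of H are present in G. Then P[X_H = 1] = p^{17} = (1/9)^{17} = 1/16677181699666569.
By linearity of expectation: E[X] = Σ_H E[X_H] = 121439531096594251776 · p^{17} = 121439531096594251776 · 1/16677181699666569 = 65536/9.
Numerically: E[X] ≈ 7.28e+03.

E[X] = 121439531096594251776 · (1/9)^{17} = 65536/9 ≈ 7.28e+03.


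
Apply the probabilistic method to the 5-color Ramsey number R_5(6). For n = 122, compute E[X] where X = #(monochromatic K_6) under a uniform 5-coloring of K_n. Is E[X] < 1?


E[X] = C(122, 6) · 5^{1 − 15} = 4042116078 · 5^{−14} = 4042116078/6103515625.
As a reduced fraction: E[X] = 4042116078/6103515625 ≈ 0.6623.
Is E[X] < 1? YES.
Since E[X] < 1, there exists a 5-coloring of K_{122} with no monochromatic K_6; hence R_5(6) > 122.

E[X] = 4042116078/6103515625 ≈ 0.6623; E[X] < 1, so R_5(6) > 122.


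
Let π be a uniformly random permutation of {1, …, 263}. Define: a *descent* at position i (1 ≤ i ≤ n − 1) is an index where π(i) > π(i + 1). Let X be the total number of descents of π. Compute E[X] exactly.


Write X = Σ X_I over i = 1, …, 262, with X_I the indicator of one descent.
There are 262 indicators.
For each fixed i, the pair (π(i), π(i+1)) is a uniformly random ordered pair of distinct values from {1, …, 263}; by symmetry P[π(i) > π(i+1)] = 1/2.
By linearity: E[X] = 262 · (1/2) = (263 − 1) · (1/2) = 131 ≈ 131.0000.

E[X] = 131 = 131.0000.


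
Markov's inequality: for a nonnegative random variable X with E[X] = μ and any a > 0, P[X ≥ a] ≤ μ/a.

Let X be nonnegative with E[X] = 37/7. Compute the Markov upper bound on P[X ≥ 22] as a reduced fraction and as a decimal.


μ = E[X] = 37/7, a = 22.
Markov: P[X ≥ 22] ≤ μ/a = (37/7)/22 = 37/154.
Numerically: ≈ 0.24026.
(Since a = 22 > μ = 5.28571, the bound 37/154 is < 1 and informative.)

P[X ≥ 22] ≤ 37/154 ≈ 0.24026.


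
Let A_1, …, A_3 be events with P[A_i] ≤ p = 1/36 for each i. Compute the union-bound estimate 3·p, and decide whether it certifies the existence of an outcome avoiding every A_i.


Union bound: P[∪_{i=1}^{3} A_i] ≤ Σ_i P[A_i] ≤ 3·p = 3·(1/36) = 1/12.
Numerically: 1/12 ≈ 0.08333.
Is 1/12 < 1? YES.
Since P[∪ A_i] ≤ 1/12 < 1, the complement has P[∩ A_i^c] ≥ 1 − 1/12 = 11/12 > 0, so some outcome avoids every A_i.

3·p = 1/12 ≈ 0.08333; existence CERTIFIED by the union bound.


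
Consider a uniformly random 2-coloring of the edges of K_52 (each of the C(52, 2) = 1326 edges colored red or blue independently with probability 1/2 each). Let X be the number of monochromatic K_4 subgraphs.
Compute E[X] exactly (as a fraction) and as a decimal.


Let X = Σ_S X_S over the C(52, 4) = 270725 subsets S of size 4, where X_S = 1 if the K_4 on S is monochromatic.
For a fixed S, the K_4 on S has C(4, 2) = 6 edges. P[all 6 edges red] = (1/2)^6, and likewise for blue, so P[monochromatic] = 2·(1/2)^6 = 2^{1 − 6} = 1/32.
Summing: E[X] = C(52, 4) · 2^{1 − 6} = 270725 · 1/32 = 270725/32.
Numerically: E[X] ≈ 8460.1562.

E[X] = C(52,4)·2^(1−C(4,2)) = 270725/32 ≈ 8460.1562.


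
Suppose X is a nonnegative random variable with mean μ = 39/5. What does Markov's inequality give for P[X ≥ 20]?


μ = E[X] = 39/5, a = 20.
Markov: P[X ≥ 20] ≤ μ/a = (39/5)/20 = 39/100.
Numerically: ≈ 0.390.
(Since a = 20 > μ = 7.800, the bound 39/100 is < 1 and informative.)

P[X ≥ 20] ≤ 39/100 ≈ 0.390.


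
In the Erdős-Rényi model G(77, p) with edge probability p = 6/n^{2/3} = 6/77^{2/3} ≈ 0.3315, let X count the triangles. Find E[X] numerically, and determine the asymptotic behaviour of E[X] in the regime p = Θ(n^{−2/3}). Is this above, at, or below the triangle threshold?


Number of potential triangles: C(77, 3) = 73150.
Each occurs with probability p³ ≈ (0.3315)³ ≈ 3.643110e-02.
By linearity: E[X] = C(77, 3)·p³ ≈ 73150 · 3.643110e-02 ≈ 2664.9351.
Since α = 2/3 < 1, p = c/n^{2/3} ≫ 1/n is above the triangle threshold p ~ 1/n. Asymptotically E[X] ~ (c³/6)·n^{3(1−α)} = (6³/6)·n^{1} → ∞; triangles are abundant w.h.p.

E[X] ≈ 2664.9351; in regime p = Θ(1/n^{2/3}) E[X] diverges (above the triangle threshold p ~ 1/n).


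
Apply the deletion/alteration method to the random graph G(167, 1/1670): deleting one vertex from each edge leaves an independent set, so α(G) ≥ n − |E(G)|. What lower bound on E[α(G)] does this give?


E[|E(G)|] = C(167, 2)·p = 13861 · (1/1670) = 83/10.
E[α(G)] ≥ n − E[|E(G)|] = 167 − 83/10 = 1587/10.
Numerically: ≈ 158.700000.
(This is only a lower bound; the true E[α(G)] may be larger.)

E[α(G)] ≥ 1587/10 ≈ 158.700000.


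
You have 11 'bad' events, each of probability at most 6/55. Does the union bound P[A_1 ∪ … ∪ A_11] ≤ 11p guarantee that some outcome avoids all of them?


Union bound: P[∪_{i=1}^{11} A_i] ≤ Σ_i P[A_i] ≤ 11·p = 11·(6/55) = 6/5.
Numerically: 6/5 ≈ 1.20000.
Is 6/5 < 1? NO.
Since the bound 6/5 is ≥ 1, the union bound is uninformative here; it does NOT by itself certify existence.

11·p = 6/5 ≈ 1.20000; existence NOT certified by the union bound.


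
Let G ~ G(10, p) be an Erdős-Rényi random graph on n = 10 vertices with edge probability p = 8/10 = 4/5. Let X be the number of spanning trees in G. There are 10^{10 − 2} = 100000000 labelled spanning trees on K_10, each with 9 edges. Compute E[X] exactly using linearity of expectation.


K_10 has 10^{10 − 2} = 100000000 labelled spanning trees.
For each such spanning tree H, let X_H = 1 if all 9 edges of H are present in G. Then P[X_H = 1] = p^{9} = (4/5)^{9} = 262144/1953125.
By linearity of expectation: E[X] = Σ_H E[X_H] = 100000000 · p^{9} = 100000000 · 262144/1953125 = 67108864/5.
Numerically: E[X] ≈ 1.3422e+07.

E[X] = 100000000 · (4/5)^{9} = 67108864/5 ≈ 1.3422e+07.


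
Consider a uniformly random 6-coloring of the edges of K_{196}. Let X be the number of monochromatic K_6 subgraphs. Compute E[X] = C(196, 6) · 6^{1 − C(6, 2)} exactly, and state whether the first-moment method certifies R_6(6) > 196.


E[X] = C(196, 6) · 6^{1 − 15} = 72887293024 · 6^{−14} = 72887293024/78364164096.
As a reduced fraction: E[X] = 2277727907/2448880128 ≈ 0.930110.
Is E[X] < 1? YES.
Since E[X] < 1, there exists a 6-coloring of K_{196} with no monochromatic K_6; hence R_6(6) > 196.

E[X] = 2277727907/2448880128 ≈ 0.930110; E[X] < 1, so R_6(6) > 196.


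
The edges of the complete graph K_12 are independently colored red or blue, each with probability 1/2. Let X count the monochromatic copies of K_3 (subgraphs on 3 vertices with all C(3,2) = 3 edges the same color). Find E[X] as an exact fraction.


Let X = Σ_S X_S over the C(12, 3) = 220 subsets S of size 3, where X_S = 1 if the K_3 on S is monochromatic.
For a fixed S, the K_3 on S has C(3, 2) = 3 edges. P[all 3 edges red] = (1/2)^3, and likewise for blue, so P[monochromatic] = 2·(1/2)^3 = 2^{1 − 3} = 1/4.
By linearity: E[X] = C(12, 3) · 2^{1 − 3} = 220 · 1/4 = 55.
Numerically: E[X] ≈ 55.000000.

E[X] = C(12,3)·2^(1−C(3,2)) = 55 ≈ 55.000000.


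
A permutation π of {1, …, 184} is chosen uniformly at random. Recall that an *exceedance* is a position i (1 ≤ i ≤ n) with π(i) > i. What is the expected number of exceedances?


Write X = Σ_{i=1}^{184} X_i, where X_i = 1_{π(i) > i}.
For each fixed i, π(i) is uniform over {1, …, 184} (marginal of a uniform permutation), so P[π(i) > i] = (n − i)/n. Summing: Σ_{i=1}^{184} (n − i)/n = (0 + 1 + … + 183)/184 = 184(184 − 1)/(2·184) = (184 − 1)/2.
Hence E[X] = Σ_{i=1}^{184} (184 − i)/184 = 183/2 ≈ 91.50000.

E[X] = 183/2 = 91.50000.


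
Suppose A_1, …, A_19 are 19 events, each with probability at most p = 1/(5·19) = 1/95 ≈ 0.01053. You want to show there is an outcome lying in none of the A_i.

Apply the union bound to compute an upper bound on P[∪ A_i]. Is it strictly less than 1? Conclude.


Union bound: P[∪_{i=1}^{19} A_i] ≤ Σ_i P[A_i] ≤ 19·p = 19·(1/95) = 1/5.
Numerically: 1/5 ≈ 0.20000.
Is 1/5 < 1? YES.
Since P[∪ A_i] ≤ 1/5 < 1, the complement has P[∩ A_i^c] ≥ 1 − 1/5 = 4/5 > 0, so some outcome avoids every A_i.

19·p = 1/5 ≈ 0.20000; existence CERTIFIED by the union bound.


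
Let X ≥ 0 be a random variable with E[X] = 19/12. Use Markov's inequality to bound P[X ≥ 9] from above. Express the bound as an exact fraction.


μ = E[X] = 19/12, a = 9.
Markov: P[X ≥ 9] ≤ μ/a = (19/12)/9 = 19/108.
Numerically: ≈ 0.176.
(Since a = 9 > μ = 1.583, the bound 19/108 is < 1 and informative.)

P[X ≥ 9] ≤ 19/108 ≈ 0.176.


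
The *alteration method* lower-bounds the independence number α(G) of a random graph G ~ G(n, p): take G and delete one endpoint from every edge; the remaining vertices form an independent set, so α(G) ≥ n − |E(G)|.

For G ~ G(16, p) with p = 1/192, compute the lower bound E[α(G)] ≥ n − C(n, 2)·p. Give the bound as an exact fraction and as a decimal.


E[|E(G)|] = C(16, 2)·p = 120 · (1/192) = 5/8.
E[α(G)] ≥ n − E[|E(G)|] = 16 − 5/8 = 123/8.
Numerically: ≈ 15.375000.
(This is only a lower bound; the true E[α(G)] may be larger.)

E[α(G)] ≥ 123/8 ≈ 15.375000.


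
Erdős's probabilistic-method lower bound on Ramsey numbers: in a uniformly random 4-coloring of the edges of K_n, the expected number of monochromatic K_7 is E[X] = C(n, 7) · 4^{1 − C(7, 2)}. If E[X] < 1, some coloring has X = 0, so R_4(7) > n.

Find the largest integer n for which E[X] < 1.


We need C(n, 7) · 4^{1 − 21} < 1, i.e. C(n, 7) < 4^{21 − 1} = 1099511627776.
Check values of n near the boundary:
  n = 179: C(179, 7) = 1037437234460; 1037437234460 < 1099511627776? YES
  n = 180: C(180, 7) = 1079414463600; 1079414463600 < 1099511627776? YES
  n = 181: C(181, 7) = 1122839183400; 1122839183400 < 1099511627776? NO
The largest n with C(n, 7) < 1099511627776 is n = 180 (where E[X] = 67463403975/68719476736 ≈ 0.9817217). Hence R_4(7) > 180, i.e. R_4(7) ≥ 181.

Largest n = 180; hence R_4(7) > 180.


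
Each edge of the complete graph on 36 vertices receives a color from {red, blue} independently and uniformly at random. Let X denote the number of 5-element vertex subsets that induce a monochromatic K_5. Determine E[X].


Let X = Σ_S X_S over the C(36, 5) = 376992 subsets S of size 5, where X_S = 1 if the K_5 on S is monochromatic.
For a fixed S, the K_5 on S has C(5, 2) = 10 edges. P[all 10 edges red] = (1/2)^10, and likewise for blue, so P[monochromatic] = 2·(1/2)^10 = 2^{1 − 10} = 1/512.
By linearity: E[X] = C(36, 5) · 2^{1 − 10} = 376992 · 1/512 = 11781/16.
Numerically: E[X] ≈ 736.312500.

E[X] = C(36,5)·2^(1−C(5,2)) = 11781/16 ≈ 736.312500.


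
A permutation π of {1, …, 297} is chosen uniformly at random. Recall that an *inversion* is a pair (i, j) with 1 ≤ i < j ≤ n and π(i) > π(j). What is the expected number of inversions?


Write X = Σ X_I over the C(297, 2) = 43956 pairs i < j, with X_I the indicator of one inversion.
There are 43956 indicators.
For each fixed pair i < j, the values π(i) and π(j) are two distinct elements of {1, …, 297} in uniformly random order; by symmetry P[π(i) > π(j)] = 1/2.
By linearity: E[X] = 43956 · (1/2) = C(297, 2) · (1/2) = 43956/2 = 21978 ≈ 21978.000000.

E[X] = 21978 = 21978.000000.


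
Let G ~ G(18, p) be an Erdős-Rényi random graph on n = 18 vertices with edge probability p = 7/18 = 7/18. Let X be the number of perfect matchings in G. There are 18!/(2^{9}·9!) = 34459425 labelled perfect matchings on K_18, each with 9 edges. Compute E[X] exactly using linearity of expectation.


K_18 has 18!/(2^{9}·9!) = 34459425 labelled perfect matchings.
For each such perfect matching H, let X_H = 1 if all 9 edges of H are present in G. Then P[X_H = 1] = p^{9} = (7/18)^{9} = 40353607/198359290368.
Summing the indicators: E[X] = Σ_H E[X_H] = 34459425 · p^{9} = 34459425 · 40353607/198359290368 = 17167433257975/2448880128.
Numerically: E[X] ≈ 7.01e+03.

E[X] = 34459425 · (7/18)^{9} = 17167433257975/2448880128 ≈ 7.01e+03.


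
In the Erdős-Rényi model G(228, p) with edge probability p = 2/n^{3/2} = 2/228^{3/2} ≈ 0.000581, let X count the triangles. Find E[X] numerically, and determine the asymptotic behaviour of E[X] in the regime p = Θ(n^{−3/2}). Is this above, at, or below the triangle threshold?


Number of potential triangles: C(228, 3) = 1949476.
Each occurs with probability p³ ≈ (0.000581)³ ≈ 1.96057e-10.
By linearity: E[X] = C(228, 3)·p³ ≈ 1949476 · 1.96057e-10 ≈ 0.000.
Since α = 3/2 > 1, p = c/n^{3/2} = o(1/n) is below the triangle threshold p ~ 1/n. Asymptotically E[X] ~ (c³/6)·n^{3(1−α)} = (2³/6)·n^{-1.5} → 0, so by Markov's inequality G has no triangles w.h.p.

E[X] ≈ 0.000; in regime p = Θ(1/n^{3/2}) E[X] tends to 0 (below the triangle threshold p ~ 1/n).


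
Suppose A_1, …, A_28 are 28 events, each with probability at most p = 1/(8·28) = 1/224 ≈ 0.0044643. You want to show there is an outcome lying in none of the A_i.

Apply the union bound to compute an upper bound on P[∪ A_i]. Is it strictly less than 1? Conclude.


Union bound: P[∪_{i=1}^{28} A_i] ≤ Σ_i P[A_i] ≤ 28·p = 28·(1/224) = 1/8.
Numerically: 1/8 ≈ 0.1250000.
Is 1/8 < 1? YES.
Since P[∪ A_i] ≤ 1/8 < 1, the complement has P[∩ A_i^c] ≥ 1 − 1/8 = 7/8 > 0, so some outcome avoids every A_i.

28·p = 1/8 ≈ 0.1250000; existence CERTIFIED by the union bound.


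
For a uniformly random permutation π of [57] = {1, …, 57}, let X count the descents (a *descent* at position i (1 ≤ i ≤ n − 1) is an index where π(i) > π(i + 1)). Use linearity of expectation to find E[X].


Write X = Σ X_I over i = 1, …, 56, with X_I the indicator of one descent.
There are 56 indicators.
For each fixed i, the pair (π(i), π(i+1)) is a uniformly random ordered pair of distinct values from {1, …, 57}; by symmetry P[π(i) > π(i+1)] = 1/2.
By linearity: E[X] = 56 · (1/2) = (57 − 1) · (1/2) = 28 ≈ 28.0000.

E[X] = 28 = 28.0000.


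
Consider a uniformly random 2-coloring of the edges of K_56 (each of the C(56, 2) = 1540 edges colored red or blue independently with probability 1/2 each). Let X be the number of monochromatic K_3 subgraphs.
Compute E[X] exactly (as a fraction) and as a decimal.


Let X = Σ_S X_S over the C(56, 3) = 27720 subsets S of size 3, where X_S = 1 if the K_3 on S is monochromatic.
For a fixed S, the K_3 on S has C(3, 2) = 3 edges. P[all 3 edges red] = (1/2)^3, and likewise for blue, so P[monochromatic] = 2·(1/2)^3 = 2^{1 − 3} = 1/4.
By linearity: E[X] = C(56, 3) · 2^{1 − 3} = 27720 · 1/4 = 6930.
Numerically: E[X] ≈ 6930.0000.

E[X] = C(56,3)·2^(1−C(3,2)) = 6930 ≈ 6930.0000.


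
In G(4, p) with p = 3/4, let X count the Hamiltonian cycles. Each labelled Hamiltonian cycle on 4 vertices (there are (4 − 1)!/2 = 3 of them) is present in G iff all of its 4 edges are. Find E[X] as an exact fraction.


K_4 has (4 − 1)!/2 = 3 labelled Hamiltonian cycles.
For each such Hamiltonian cycle H, let X_H = 1 if all 4 edges of H are present in G. Then P[X_H = 1] = p^{4} = (3/4)^{4} = 81/256.
Summing the indicators: E[X] = Σ_H E[X_H] = 3 · p^{4} = 3 · 81/256 = 243/256.
Numerically: E[X] ≈ 0.94922.

E[X] = 3 · (3/4)^{4} = 243/256 ≈ 0.94922.


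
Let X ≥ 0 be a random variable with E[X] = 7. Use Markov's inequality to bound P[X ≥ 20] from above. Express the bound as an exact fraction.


μ = E[X] = 7, a = 20.
Markov: P[X ≥ 20] ≤ μ/a = (7)/20 = 7/20.
Numerically: ≈ 0.35000.
(Since a = 20 > μ = 7.00000, the bound 7/20 is < 1 and informative.)

P[X ≥ 20] ≤ 7/20 ≈ 0.35000.


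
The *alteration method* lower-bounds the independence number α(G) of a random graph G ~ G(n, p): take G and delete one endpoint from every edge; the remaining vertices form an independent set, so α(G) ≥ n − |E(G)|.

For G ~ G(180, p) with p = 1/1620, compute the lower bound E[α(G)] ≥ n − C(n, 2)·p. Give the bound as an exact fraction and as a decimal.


E[|E(G)|] = C(180, 2)·p = 16110 · (1/1620) = 179/18.
E[α(G)] ≥ n − E[|E(G)|] = 180 − 179/18 = 3061/18.
Numerically: ≈ 170.0556.
(This is only a lower bound; the true E[α(G)] may be larger.)

E[α(G)] ≥ 3061/18 ≈ 170.0556.


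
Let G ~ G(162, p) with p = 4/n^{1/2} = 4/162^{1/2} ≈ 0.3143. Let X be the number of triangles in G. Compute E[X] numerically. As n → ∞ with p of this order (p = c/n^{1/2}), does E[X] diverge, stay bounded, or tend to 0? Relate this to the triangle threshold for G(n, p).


Number of potential triangles: C(162, 3) = 695520.
Each occurs with probability p³ ≈ (0.3143)³ ≈ 3.103898e-02.
By linearity: E[X] = C(162, 3)·p³ ≈ 695520 · 3.103898e-02 ≈ 21588.2319.
Since α = 1/2 < 1, p = c/n^{1/2} ≫ 1/n is above the triangle threshold p ~ 1/n. Asymptotically E[X] ~ (c³/6)·n^{3(1−α)} = (4³/6)·n^{1.5} → ∞; triangles are abundant w.h.p.

E[X] ≈ 21588.2319; in regime p = Θ(1/n^{1/2}) E[X] diverges (above the triangle threshold p ~ 1/n).


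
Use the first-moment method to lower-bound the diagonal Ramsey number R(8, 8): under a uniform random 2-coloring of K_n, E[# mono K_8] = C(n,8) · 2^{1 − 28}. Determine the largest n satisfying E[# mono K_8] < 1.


We need C(n, 8) · 2^{1 − 28} < 1, i.e. C(n, 8) < 2^{28 − 1} = 134217728.
Check values of n near the boundary:
  n = 39: C(39, 8) = 61523748; 61523748 < 134217728? YES
  n = 40: C(40, 8) = 76904685; 76904685 < 134217728? YES
  n = 41: C(41, 8) = 95548245; 95548245 < 134217728? YES
  n = 42: C(42, 8) = 118030185; 118030185 < 134217728? YES
  n = 43: C(43, 8) = 145008513; 145008513 < 134217728? NO
The largest n with C(n, 8) < 134217728 is n = 42 (where E[X] = 118030185/134217728 ≈ 0.8793934). Hence R(8, 8) > 42, i.e. R(8, 8) ≥ 43.

Largest n = 42; hence R(8, 8) > 42.


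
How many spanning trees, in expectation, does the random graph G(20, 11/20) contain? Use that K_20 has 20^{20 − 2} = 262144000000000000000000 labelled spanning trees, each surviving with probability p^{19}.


K_20 has 20^{20 − 2} = 262144000000000000000000 labelled spanning trees.
For each such spanning tree H, let X_H = 1 if all 19 edges of H are present in G. Then P[X_H = 1] = p^{19} = (11/20)^{19} = 61159090448414546291/5242880000000000000000000.
By linearity: E[X] = Σ_H E[X_H] = 262144000000000000000000 · p^{19} = 262144000000000000000000 · 61159090448414546291/5242880000000000000000000 = 61159090448414546291/20.
Numerically: E[X] ≈ 3.06e+18.

E[X] = 262144000000000000000000 · (11/20)^{19} = 61159090448414546291/20 ≈ 3.06e+18.


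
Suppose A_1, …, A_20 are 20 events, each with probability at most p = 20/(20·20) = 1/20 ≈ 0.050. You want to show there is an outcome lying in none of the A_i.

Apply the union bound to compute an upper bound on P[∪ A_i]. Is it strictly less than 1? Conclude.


Union bound: P[∪_{i=1}^{20} A_i] ≤ Σ_i P[A_i] ≤ 20·p = 20·(1/20) = 1.
Numerically: 1 ≈ 1.000.
Is 1 < 1? NO.
Since the bound 1 is ≥ 1, the union bound is uninformative here; it does NOT by itself certify existence.

20·p = 1 ≈ 1.000; existence NOT certified by the union bound.


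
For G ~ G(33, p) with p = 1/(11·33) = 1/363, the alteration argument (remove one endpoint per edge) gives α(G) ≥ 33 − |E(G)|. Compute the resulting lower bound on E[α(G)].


E[|E(G)|] = C(33, 2)·p = 528 · (1/363) = 16/11.
E[α(G)] ≥ n − E[|E(G)|] = 33 − 16/11 = 347/11.
Numerically: ≈ 31.54545.
(This is only a lower bound; the true E[α(G)] may be larger.)

E[α(G)] ≥ 347/11 ≈ 31.54545.


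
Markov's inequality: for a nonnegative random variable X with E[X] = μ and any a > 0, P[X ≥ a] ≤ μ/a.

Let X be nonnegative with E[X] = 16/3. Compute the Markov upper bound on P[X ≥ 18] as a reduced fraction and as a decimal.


μ = E[X] = 16/3, a = 18.
Markov: P[X ≥ 18] ≤ μ/a = (16/3)/18 = 8/27.
Numerically: ≈ 0.2963.
(Since a = 18 > μ = 5.3333, the bound 8/27 is < 1 and informative.)

P[X ≥ 18] ≤ 8/27 ≈ 0.2963.


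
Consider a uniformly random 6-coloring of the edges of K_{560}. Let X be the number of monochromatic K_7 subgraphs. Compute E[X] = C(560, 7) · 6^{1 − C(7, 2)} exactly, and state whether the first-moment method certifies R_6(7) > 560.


E[X] = C(560, 7) · 6^{1 − 21} = 3300169391659920 · 6^{−20} = 3300169391659920/3656158440062976.
As a reduced fraction: E[X] = 68753528992915/76169967501312 ≈ 0.9026330.
Is E[X] < 1? YES.
Since E[X] < 1, there exists a 6-coloring of K_{560} with no monochromatic K_7; hence R_6(7) > 560.

E[X] = 68753528992915/76169967501312 ≈ 0.9026330; E[X] < 1, so R_6(7) > 560.


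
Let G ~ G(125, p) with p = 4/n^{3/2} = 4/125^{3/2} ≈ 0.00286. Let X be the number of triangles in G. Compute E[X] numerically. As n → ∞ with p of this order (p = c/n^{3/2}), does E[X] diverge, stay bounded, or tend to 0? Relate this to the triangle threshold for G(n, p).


Number of potential triangles: C(125, 3) = 317750.
Each occurs with probability p³ ≈ (0.00286)³ ≈ 2.34469e-08.
By linearity: E[X] = C(125, 3)·p³ ≈ 317750 · 2.34469e-08 ≈ 0.007.
Since α = 3/2 > 1, p = c/n^{3/2} = o(1/n) is below the triangle threshold p ~ 1/n. Asymptotically E[X] ~ (c³/6)·n^{3(1−α)} = (4³/6)·n^{-1.5} → 0, so by Markov's inequality G has no triangles w.h.p.

E[X] ≈ 0.007; in regime p = Θ(1/n^{3/2}) E[X] tends to 0 (below the triangle threshold p ~ 1/n).


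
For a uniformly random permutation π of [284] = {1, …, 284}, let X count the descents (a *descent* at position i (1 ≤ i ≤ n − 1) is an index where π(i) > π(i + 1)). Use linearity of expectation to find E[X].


Write X = Σ X_I over i = 1, …, 283, with X_I the indicator of one descent.
There are 283 indicators.
For each fixed i, the pair (π(i), π(i+1)) is a uniformly random ordered pair of distinct values from {1, …, 284}; by symmetry P[π(i) > π(i+1)] = 1/2.
By linearity: E[X] = 283 · (1/2) = (284 − 1) · (1/2) = 283/2 ≈ 141.500000.

E[X] = 283/2 = 141.500000.


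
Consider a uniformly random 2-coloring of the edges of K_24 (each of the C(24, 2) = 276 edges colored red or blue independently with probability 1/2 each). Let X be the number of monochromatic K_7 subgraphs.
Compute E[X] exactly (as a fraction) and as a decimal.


Let X = Σ_S X_S over the C(24, 7) = 346104 subsets S of size 7, where X_S = 1 if the K_7 on S is monochromatic.
For a fixed S, the K_7 on S has C(7, 2) = 21 edges. P[all 21 edges red] = (1/2)^21, and likewise for blue, so P[monochromatic] = 2·(1/2)^21 = 2^{1 − 21} = 1/1048576.
By linearity: E[X] = C(24, 7) · 2^{1 − 21} = 346104 · 1/1048576 = 43263/131072.
Numerically: E[X] ≈ 0.33007.

E[X] = C(24,7)·2^(1−C(7,2)) = 43263/131072 ≈ 0.33007.


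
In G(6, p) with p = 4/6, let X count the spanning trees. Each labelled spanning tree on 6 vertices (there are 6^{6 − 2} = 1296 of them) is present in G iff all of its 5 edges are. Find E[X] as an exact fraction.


K_6 has 6^{6 − 2} = 1296 labelled spanning trees.
For each such spanning tree H, let X_H = 1 if all 5 edges of H are present in G. Then P[X_H = 1] = p^{5} = (2/3)^{5} = 32/243.
By linearity: E[X] = Σ_H E[X_H] = 1296 · p^{5} = 1296 · 32/243 = 512/3.
Numerically: E[X] ≈ 170.67.

E[X] = 1296 · (2/3)^{5} = 512/3 ≈ 170.67.


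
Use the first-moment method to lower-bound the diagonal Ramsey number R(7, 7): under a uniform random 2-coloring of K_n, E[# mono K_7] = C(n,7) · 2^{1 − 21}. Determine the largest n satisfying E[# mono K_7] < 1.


We need C(n, 7) · 2^{1 − 21} < 1, i.e. C(n, 7) < 2^{21 − 1} = 1048576.
Check values of n near the boundary:
  n = 24: C(24, 7) = 346104; 346104 < 1048576? YES
  n = 25: C(25, 7) = 480700; 480700 < 1048576? YES
  n = 26: C(26, 7) = 657800; 657800 < 1048576? YES
  n = 27: C(27, 7) = 888030; 888030 < 1048576? YES
  n = 28: C(28, 7) = 1184040; 1184040 < 1048576? NO
  n = 29: C(29, 7) = 1560780; 1560780 < 1048576? NO
  n = 30: C(30, 7) = 2035800; 2035800 < 1048576? NO
The largest n with C(n, 7) < 1048576 is n = 27 (where E[X] = 444015/524288 ≈ 0.846891). Hence R(7, 7) > 27, i.e. R(7, 7) ≥ 28.

Largest n = 27; hence R(7, 7) > 27.
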